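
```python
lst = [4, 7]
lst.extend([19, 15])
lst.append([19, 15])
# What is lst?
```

After line 1: lst = [4, 7]
After line 2 (extend unpacks [19, 15]): lst = [4, 7, 19, 15]
After line 3 (append adds [19, 15] as single element): lst = [4, 7, 19, 15, [19, 15]]

[4, 7, 19, 15, [19, 15]]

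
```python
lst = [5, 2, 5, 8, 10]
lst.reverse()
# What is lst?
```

[10, 8, 5, 2, 5]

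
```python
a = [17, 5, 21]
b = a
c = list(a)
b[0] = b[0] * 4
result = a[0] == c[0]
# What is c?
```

After line 1: a = [17, 5, 21]
After line 2 (b = a, alias): a = [17, 5, 21], b = [17, 5, 21]
After line 3 (c = list(a) is a copy, new object): c = [17, 5, 21]
After line 4 (b[0] = 17 * 4 = 68; mutates shared a/b): a = b = [68, 5, 21], c = [17, 5, 21]
After line 5 (a[0] = 68, c[0] = 17; result = False)

[17, 5, 21]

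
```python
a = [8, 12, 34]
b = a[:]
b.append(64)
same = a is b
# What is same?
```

After line 1: a = [8, 12, 34]
After line 2 (b = a[:] is a shallow copy, new object): a = [8, 12, 34], b = [8, 12, 34]
After line 3 (append only mutates b): a = [8, 12, 34], b = [8, 12, 34, 64]
After line 4 (same = a is b; different objects -> False): same = False

False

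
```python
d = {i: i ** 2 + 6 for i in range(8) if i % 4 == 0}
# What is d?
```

{0: 6, 4: 22}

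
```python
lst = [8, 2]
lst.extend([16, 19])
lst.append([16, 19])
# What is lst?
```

After line 1: lst = [8, 2]
After line 2 (extend unpacks [16, 19]): lst = [8, 2, 16, 19]
After line 3 (append adds [16, 19] as single element): lst = [8, 2, 16, 19, [16, 19]]

[8, 2, 16, 19, [16, 19]]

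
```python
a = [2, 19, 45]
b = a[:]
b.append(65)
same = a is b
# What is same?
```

After line 1: a = [2, 19, 45]
After line 2 (b = a[:] is a shallow copy, new object): a = [2, 19, 45], b = [2, 19, 45]
After line 3 (append only mutates b): a = [2, 19, 45], b = [2, 19, 45, 65]
After line 4 (same = a is b; different objects -> False): same = False

False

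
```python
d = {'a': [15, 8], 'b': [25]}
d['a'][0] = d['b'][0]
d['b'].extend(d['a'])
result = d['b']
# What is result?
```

After line 1: d = {'a': [15, 8], 'b': [25]}
After line 2 (a[0] = b[0] = 25): d = {'a': [25, 8], 'b': [25]}
After line 3 (b.extend(a) appends [25, 8]): d = {'a': [25, 8], 'b': [25, 25, 8]}
After line 4: result = d['b'] = [25, 25, 8]

[25, 25, 8]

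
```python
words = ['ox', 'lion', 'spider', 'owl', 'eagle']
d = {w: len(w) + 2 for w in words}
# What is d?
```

{'ox': 4, 'lion': 6, 'spider': 8, 'owl': 5, 'eagle': 7}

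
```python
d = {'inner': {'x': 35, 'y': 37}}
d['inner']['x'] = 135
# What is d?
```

After line 1: d = {'inner': {'x': 35, 'y': 37}}
After line 2 (inner x overwritten): d = {'inner': {'x': 135, 'y': 37}}

{'inner': {'x': 135, 'y': 37}}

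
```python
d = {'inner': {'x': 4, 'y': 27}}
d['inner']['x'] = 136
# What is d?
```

After line 1: d = {'inner': {'x': 4, 'y': 27}}
After line 2 (inner x overwritten): d = {'inner': {'x': 136, 'y': 27}}

{'inner': {'x': 136, 'y': 27}}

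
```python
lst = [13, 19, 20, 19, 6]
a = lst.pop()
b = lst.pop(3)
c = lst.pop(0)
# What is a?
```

After line 1: lst = [13, 19, 20, 19, 6]
After line 2 (pop() -> a = 6): lst = [13, 19, 20, 19]
After line 3 (pop(3) -> b = 19): lst = [13, 19, 20]
After line 4 (pop(0) -> c = 13): lst = [19, 20]

6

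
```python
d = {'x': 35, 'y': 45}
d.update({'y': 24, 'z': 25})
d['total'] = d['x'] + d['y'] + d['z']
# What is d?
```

After line 1: d = {'x': 35, 'y': 45}
After line 2 (y overwritten, z added): d = {'x': 35, 'y': 24, 'z': 25}
After line 3 (total = 35 + 24 + 25 = 84): d = {'x': 35, 'y': 24, 'z': 25, 'total': 84}

{'x': 35, 'y': 24, 'z': 25, 'total': 84}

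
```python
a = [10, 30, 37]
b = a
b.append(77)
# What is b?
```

After line 1: a = [10, 30, 37]
After line 2 (b = a is an alias, same object): a = [10, 30, 37], b = [10, 30, 37]
After line 3 (b.append mutates the shared list): a = [10, 30, 37, 77], b = [10, 30, 37, 77]

[10, 30, 37, 77]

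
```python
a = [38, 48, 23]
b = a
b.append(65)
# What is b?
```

After line 1: a = [38, 48, 23]
After line 2 (b = a is an alias, same object): a = [38, 48, 23], b = [38, 48, 23]
After line 3 (b.append mutates the shared list): a = [38, 48, 23, 65], b = [38, 48, 23, 65]

[38, 48, 23, 65]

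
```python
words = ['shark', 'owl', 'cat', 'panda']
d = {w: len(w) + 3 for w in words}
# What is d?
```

{'shark': 8, 'owl': 6, 'cat': 6, 'panda': 8}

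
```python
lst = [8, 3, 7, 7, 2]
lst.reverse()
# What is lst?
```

[2, 7, 7, 3, 8]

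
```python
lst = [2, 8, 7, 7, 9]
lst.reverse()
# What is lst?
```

[9, 7, 7, 8, 2]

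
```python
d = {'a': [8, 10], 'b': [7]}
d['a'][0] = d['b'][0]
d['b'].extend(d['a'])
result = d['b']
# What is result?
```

After line 1: d = {'a': [8, 10], 'b': [7]}
After line 2 (a[0] = b[0] = 7): d = {'a': [7, 10], 'b': [7]}
After line 3 (b.extend(a) appends [7, 10]): d = {'a': [7, 10], 'b': [7, 7, 10]}
After line 4: result = d['b'] = [7, 7, 10]

[7, 7, 10]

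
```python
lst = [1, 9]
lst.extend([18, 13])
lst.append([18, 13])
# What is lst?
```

After line 1: lst = [1, 9]
After line 2 (extend unpacks [18, 13]): lst = [1, 9, 18, 13]
After line 3 (append adds [18, 13] as single element): lst = [1, 9, 18, 13, [18, 13]]

[1, 9, 18, 13, [18, 13]]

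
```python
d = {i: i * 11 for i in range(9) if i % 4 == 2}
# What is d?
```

{2: 22, 6: 66}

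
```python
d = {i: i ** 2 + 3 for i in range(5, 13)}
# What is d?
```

{5: 28, 6: 39, 7: 52, 8: 67, 9: 84, 10: 103, 11: 124, 12: 147}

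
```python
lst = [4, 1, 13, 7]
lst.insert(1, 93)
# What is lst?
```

[4, 93, 1, 13, 7]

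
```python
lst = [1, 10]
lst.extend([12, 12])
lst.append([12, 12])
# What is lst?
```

After line 1: lst = [1, 10]
After line 2 (extend unpacks [12, 12]): lst = [1, 10, 12, 12]
After line 3 (append adds [12, 12] as single element): lst = [1, 10, 12, 12, [12, 12]]

[1, 10, 12, 12, [12, 12]]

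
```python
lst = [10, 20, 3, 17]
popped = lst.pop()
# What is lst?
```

[10, 20, 3]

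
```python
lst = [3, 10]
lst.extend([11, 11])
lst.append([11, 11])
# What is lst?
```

After line 1: lst = [3, 10]
After line 2 (extend unpacks [11, 11]): lst = [3, 10, 11, 11]
After line 3 (append adds [11, 11] as single element): lst = [3, 10, 11, 11, [11, 11]]

[3, 10, 11, 11, [11, 11]]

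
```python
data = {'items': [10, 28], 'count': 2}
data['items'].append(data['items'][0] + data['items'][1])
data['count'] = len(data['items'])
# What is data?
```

After line 1: data = {'items': [10, 28], 'count': 2}
After line 2 (append 10 + 28 = 38): data = {'items': [10, 28, 38], 'count': 2}
After line 3 (count = len(items) = 3): data = {'items': [10, 28, 38], 'count': 3}

{'items': [10, 28, 38], 'count': 3}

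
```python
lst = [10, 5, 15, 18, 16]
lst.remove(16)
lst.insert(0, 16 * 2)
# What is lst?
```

After line 1: lst = [10, 5, 15, 18, 16]
After line 2 (remove first 16): lst = [10, 5, 15, 18]
After line 3 (insert 32 at index 0): lst = [32, 10, 5, 15, 18]

[32, 10, 5, 15, 18]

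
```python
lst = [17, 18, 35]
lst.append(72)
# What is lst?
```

[17, 18, 35, 72]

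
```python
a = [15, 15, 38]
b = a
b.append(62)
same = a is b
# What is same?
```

After line 1: a = [15, 15, 38]
After line 2 (b = a is an alias, same object): a = [15, 15, 38], b = [15, 15, 38]
After line 3 (b.append mutates the shared list): a = [15, 15, 38, 62], b = [15, 15, 38, 62]
After line 4 (same = a is b; same object -> True): same = True

True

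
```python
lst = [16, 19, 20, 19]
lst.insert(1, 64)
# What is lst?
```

[16, 64, 19, 20, 19]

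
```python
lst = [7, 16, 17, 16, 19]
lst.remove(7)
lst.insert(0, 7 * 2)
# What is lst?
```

After line 1: lst = [7, 16, 17, 16, 19]
After line 2 (remove first 7): lst = [16, 17, 16, 19]
After line 3 (insert 14 at index 0): lst = [14, 16, 17, 16, 19]

[14, 16, 17, 16, 19]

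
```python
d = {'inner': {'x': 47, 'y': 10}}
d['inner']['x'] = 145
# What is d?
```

After line 1: d = {'inner': {'x': 47, 'y': 10}}
After line 2 (inner x overwritten): d = {'inner': {'x': 145, 'y': 10}}

{'inner': {'x': 145, 'y': 10}}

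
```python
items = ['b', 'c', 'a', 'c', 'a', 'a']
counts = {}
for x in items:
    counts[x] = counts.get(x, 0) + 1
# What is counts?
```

Initial: counts = {}, items = ['b', 'c', 'a', 'c', 'a', 'a']
See 'b': counts = {'b': 1}
See 'c': counts = {'b': 1, 'c': 1}
See 'a': counts = {'b': 1, 'c': 1, 'a': 1}
See 'c': counts = {'b': 1, 'c': 2, 'a': 1}
See 'a': counts = {'b': 1, 'c': 2, 'a': 2}
See 'a': counts = {'b': 1, 'c': 2, 'a': 3}

{'b': 1, 'c': 2, 'a': 3}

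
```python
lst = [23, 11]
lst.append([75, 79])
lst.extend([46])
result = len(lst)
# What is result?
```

After line 1: lst = [23, 11]
After line 2 (append adds [75, 79] as single element): lst = [23, 11, [75, 79]]
After line 3 (extend unpacks [46], adds 46): lst = [23, 11, [75, 79], 46]
After line 4: result = len(lst) = 4

4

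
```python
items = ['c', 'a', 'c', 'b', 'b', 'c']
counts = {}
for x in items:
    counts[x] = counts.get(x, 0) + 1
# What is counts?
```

Initial: counts = {}, items = ['c', 'a', 'c', 'b', 'b', 'c']
See 'c': counts = {'c': 1}
See 'a': counts = {'c': 1, 'a': 1}
See 'c': counts = {'c': 2, 'a': 1}
See 'b': counts = {'c': 2, 'a': 1, 'b': 1}
See 'b': counts = {'c': 2, 'a': 1, 'b': 2}
See 'c': counts = {'c': 3, 'a': 1, 'b': 2}

{'c': 3, 'a': 1, 'b': 2}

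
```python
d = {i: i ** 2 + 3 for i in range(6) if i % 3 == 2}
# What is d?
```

{2: 7, 5: 28}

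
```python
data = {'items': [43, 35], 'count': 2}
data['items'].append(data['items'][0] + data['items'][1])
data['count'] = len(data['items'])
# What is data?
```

After line 1: data = {'items': [43, 35], 'count': 2}
After line 2 (append 43 + 35 = 78): data = {'items': [43, 35, 78], 'count': 2}
After line 3 (count = len(items) = 3): data = {'items': [43, 35, 78], 'count': 3}

{'items': [43, 35, 78], 'count': 3}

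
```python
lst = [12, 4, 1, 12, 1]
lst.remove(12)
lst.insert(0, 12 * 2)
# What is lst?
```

After line 1: lst = [12, 4, 1, 12, 1]
After line 2 (remove first 12): lst = [4, 1, 12, 1]
After line 3 (insert 24 at index 0): lst = [24, 4, 1, 12, 1]

[24, 4, 1, 12, 1]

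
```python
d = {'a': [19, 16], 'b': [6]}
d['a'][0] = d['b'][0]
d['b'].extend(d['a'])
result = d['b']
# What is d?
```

After line 1: d = {'a': [19, 16], 'b': [6]}
After line 2 (a[0] = b[0] = 6): d = {'a': [6, 16], 'b': [6]}
After line 3 (b.extend(a) appends [6, 16]): d = {'a': [6, 16], 'b': [6, 6, 16]}
After line 4: result = d['b'] = [6, 6, 16]

{'a': [6, 16], 'b': [6, 6, 16]}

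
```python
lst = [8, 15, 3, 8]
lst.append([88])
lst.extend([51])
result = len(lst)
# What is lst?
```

After line 1: lst = [8, 15, 3, 8]
After line 2 (append adds [88] as single element): lst = [8, 15, 3, 8, [88]]
After line 3 (extend unpacks [51], adds 51): lst = [8, 15, 3, 8, [88], 51]
After line 4: result = len(lst) = 6

[8, 15, 3, 8, [88], 51]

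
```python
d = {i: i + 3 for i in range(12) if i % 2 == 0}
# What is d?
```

{0: 3, 2: 5, 4: 7, 6: 9, 8: 11, 10: 13}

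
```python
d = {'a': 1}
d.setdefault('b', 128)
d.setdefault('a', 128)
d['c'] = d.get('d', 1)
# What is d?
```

After line 1: d = {'a': 1}
After line 2 (setdefault adds 'b'=128): d = {'a': 1, 'b': 128}
After line 3 (setdefault 'a' no-op, already exists): d = {'a': 1, 'b': 128}
After line 4 (get('d', 1) returns default since 'd' not in d): d = {'a': 1, 'b': 128, 'c': 1}

{'a': 1, 'b': 128, 'c': 1}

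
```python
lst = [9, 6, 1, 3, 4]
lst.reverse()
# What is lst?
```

[4, 3, 1, 6, 9]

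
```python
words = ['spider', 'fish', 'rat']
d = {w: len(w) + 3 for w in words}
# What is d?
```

{'spider': 9, 'fish': 7, 'rat': 6}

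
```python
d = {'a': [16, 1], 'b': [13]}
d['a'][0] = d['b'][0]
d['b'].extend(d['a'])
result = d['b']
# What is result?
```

After line 1: d = {'a': [16, 1], 'b': [13]}
After line 2 (a[0] = b[0] = 13): d = {'a': [13, 1], 'b': [13]}
After line 3 (b.extend(a) appends [13, 1]): d = {'a': [13, 1], 'b': [13, 13, 1]}
After line 4: result = d['b'] = [13, 13, 1]

[13, 13, 1]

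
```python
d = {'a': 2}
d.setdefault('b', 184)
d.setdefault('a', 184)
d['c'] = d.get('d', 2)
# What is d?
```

After line 1: d = {'a': 2}
After line 2 (setdefault adds 'b'=184): d = {'a': 2, 'b': 184}
After line 3 (setdefault 'a' no-op, already exists): d = {'a': 2, 'b': 184}
After line 4 (get('d', 2) returns default since 'd' not in d): d = {'a': 2, 'b': 184, 'c': 2}

{'a': 2, 'b': 184, 'c': 2}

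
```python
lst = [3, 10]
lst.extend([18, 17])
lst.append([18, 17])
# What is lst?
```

After line 1: lst = [3, 10]
After line 2 (extend unpacks [18, 17]): lst = [3, 10, 18, 17]
After line 3 (append adds [18, 17] as single element): lst = [3, 10, 18, 17, [18, 17]]

[3, 10, 18, 17, [18, 17]]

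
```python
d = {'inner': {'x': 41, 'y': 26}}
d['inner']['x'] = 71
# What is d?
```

After line 1: d = {'inner': {'x': 41, 'y': 26}}
After line 2 (inner x overwritten): d = {'inner': {'x': 71, 'y': 26}}

{'inner': {'x': 71, 'y': 26}}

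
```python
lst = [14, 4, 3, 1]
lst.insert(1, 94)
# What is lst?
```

[14, 94, 4, 3, 1]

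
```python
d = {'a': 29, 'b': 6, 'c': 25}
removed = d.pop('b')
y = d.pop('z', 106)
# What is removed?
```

After line 1: d = {'a': 29, 'b': 6, 'c': 25}
After line 2 (pop 'b' returns 6): d = {'a': 29, 'c': 25}, removed = 6
After line 3 (pop 'z' missing, returns default 106): d = {'a': 29, 'c': 25}, y = 106

6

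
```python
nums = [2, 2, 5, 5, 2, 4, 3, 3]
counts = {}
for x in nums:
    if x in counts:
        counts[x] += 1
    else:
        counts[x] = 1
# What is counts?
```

Initial: counts = {}, nums = [2, 2, 5, 5, 2, 4, 3, 3]
See 2: counts = {2: 1}
See 2: counts = {2: 2}
See 5: counts = {2: 2, 5: 1}
See 5: counts = {2: 2, 5: 2}
See 2: counts = {2: 3, 5: 2}
See 4: counts = {2: 3, 5: 2, 4: 1}
See 3: counts = {2: 3, 5: 2, 4: 1, 3: 1}
See 3: counts = {2: 3, 5: 2, 4: 1, 3: 2}

{2: 3, 5: 2, 4: 1, 3: 2}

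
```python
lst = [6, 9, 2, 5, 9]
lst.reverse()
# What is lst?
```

[9, 5, 2, 9, 6]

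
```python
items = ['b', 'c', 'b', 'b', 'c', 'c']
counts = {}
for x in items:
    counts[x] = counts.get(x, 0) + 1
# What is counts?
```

Initial: counts = {}, items = ['b', 'c', 'b', 'b', 'c', 'c']
See 'b': counts = {'b': 1}
See 'c': counts = {'b': 1, 'c': 1}
See 'b': counts = {'b': 2, 'c': 1}
See 'b': counts = {'b': 3, 'c': 1}
See 'c': counts = {'b': 3, 'c': 2}
See 'c': counts = {'b': 3, 'c': 3}

{'b': 3, 'c': 3}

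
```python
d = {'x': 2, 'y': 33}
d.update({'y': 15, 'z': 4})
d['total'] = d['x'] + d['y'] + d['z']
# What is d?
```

After line 1: d = {'x': 2, 'y': 33}
After line 2 (y overwritten, z added): d = {'x': 2, 'y': 15, 'z': 4}
After line 3 (total = 2 + 15 + 4 = 21): d = {'x': 2, 'y': 15, 'z': 4, 'total': 21}

{'x': 2, 'y': 15, 'z': 4, 'total': 21}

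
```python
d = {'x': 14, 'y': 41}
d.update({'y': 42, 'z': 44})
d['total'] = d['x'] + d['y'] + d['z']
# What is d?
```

After line 1: d = {'x': 14, 'y': 41}
After line 2 (y overwritten, z added): d = {'x': 14, 'y': 42, 'z': 44}
After line 3 (total = 14 + 42 + 44 = 100): d = {'x': 14, 'y': 42, 'z': 44, 'total': 100}

{'x': 14, 'y': 42, 'z': 44, 'total': 100}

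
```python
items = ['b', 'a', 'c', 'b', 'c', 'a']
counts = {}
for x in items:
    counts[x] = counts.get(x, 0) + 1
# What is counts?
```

Initial: counts = {}, items = ['b', 'a', 'c', 'b', 'c', 'a']
See 'b': counts = {'b': 1}
See 'a': counts = {'b': 1, 'a': 1}
See 'c': counts = {'b': 1, 'a': 1, 'c': 1}
See 'b': counts = {'b': 2, 'a': 1, 'c': 1}
See 'c': counts = {'b': 2, 'a': 1, 'c': 2}
See 'a': counts = {'b': 2, 'a': 2, 'c': 2}

{'b': 2, 'a': 2, 'c': 2}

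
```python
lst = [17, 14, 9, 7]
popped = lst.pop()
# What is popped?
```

7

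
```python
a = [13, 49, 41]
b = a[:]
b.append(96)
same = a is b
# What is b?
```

After line 1: a = [13, 49, 41]
After line 2 (b = a[:] is a shallow copy, new object): a = [13, 49, 41], b = [13, 49, 41]
After line 3 (append only mutates b): a = [13, 49, 41], b = [13, 49, 41, 96]
After line 4 (same = a is b; different objects -> False): same = False

[13, 49, 41, 96]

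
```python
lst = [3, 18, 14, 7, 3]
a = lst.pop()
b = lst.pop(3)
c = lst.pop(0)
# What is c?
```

After line 1: lst = [3, 18, 14, 7, 3]
After line 2 (pop() -> a = 3): lst = [3, 18, 14, 7]
After line 3 (pop(3) -> b = 7): lst = [3, 18, 14]
After line 4 (pop(0) -> c = 3): lst = [18, 14]

3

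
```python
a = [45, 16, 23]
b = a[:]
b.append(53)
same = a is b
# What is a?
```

After line 1: a = [45, 16, 23]
After line 2 (b = a[:] is a shallow copy, new object): a = [45, 16, 23], b = [45, 16, 23]
After line 3 (append only mutates b): a = [45, 16, 23], b = [45, 16, 23, 53]
After line 4 (same = a is b; different objects -> False): same = False

[45, 16, 23]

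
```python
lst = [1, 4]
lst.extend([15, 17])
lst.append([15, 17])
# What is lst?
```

After line 1: lst = [1, 4]
After line 2 (extend unpacks [15, 17]): lst = [1, 4, 15, 17]
After line 3 (append adds [15, 17] as single element): lst = [1, 4, 15, 17, [15, 17]]

[1, 4, 15, 17, [15, 17]]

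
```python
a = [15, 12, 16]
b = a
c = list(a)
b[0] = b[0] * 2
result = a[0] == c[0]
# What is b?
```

After line 1: a = [15, 12, 16]
After line 2 (b = a, alias): a = [15, 12, 16], b = [15, 12, 16]
After line 3 (c = list(a) is a copy, new object): c = [15, 12, 16]
After line 4 (b[0] = 15 * 2 = 30; mutates shared a/b): a = b = [30, 12, 16], c = [15, 12, 16]
After line 5 (a[0] = 30, c[0] = 15; result = False)

[30, 12, 16]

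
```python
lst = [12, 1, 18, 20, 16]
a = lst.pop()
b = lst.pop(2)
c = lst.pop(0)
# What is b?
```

After line 1: lst = [12, 1, 18, 20, 16]
After line 2 (pop() -> a = 16): lst = [12, 1, 18, 20]
After line 3 (pop(2) -> b = 18): lst = [12, 1, 20]
After line 4 (pop(0) -> c = 12): lst = [1, 20]

18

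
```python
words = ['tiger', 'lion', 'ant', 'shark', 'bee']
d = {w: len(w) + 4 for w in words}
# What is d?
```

{'tiger': 9, 'lion': 8, 'ant': 7, 'shark': 9, 'bee': 7}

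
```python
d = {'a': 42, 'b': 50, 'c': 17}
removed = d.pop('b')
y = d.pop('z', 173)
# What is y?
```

After line 1: d = {'a': 42, 'b': 50, 'c': 17}
After line 2 (pop 'b' returns 50): d = {'a': 42, 'c': 17}, removed = 50
After line 3 (pop 'z' missing, returns default 173): d = {'a': 42, 'c': 17}, y = 173

173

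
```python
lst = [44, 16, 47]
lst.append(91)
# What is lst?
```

[44, 16, 47, 91]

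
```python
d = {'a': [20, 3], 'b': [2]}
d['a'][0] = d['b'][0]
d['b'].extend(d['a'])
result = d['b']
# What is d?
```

After line 1: d = {'a': [20, 3], 'b': [2]}
After line 2 (a[0] = b[0] = 2): d = {'a': [2, 3], 'b': [2]}
After line 3 (b.extend(a) appends [2, 3]): d = {'a': [2, 3], 'b': [2, 2, 3]}
After line 4: result = d['b'] = [2, 2, 3]

{'a': [2, 3], 'b': [2, 2, 3]}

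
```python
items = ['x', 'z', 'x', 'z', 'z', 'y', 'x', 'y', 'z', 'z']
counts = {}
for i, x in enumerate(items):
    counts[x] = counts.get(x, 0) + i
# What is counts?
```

Initial: counts = {}, items = ['x', 'z', 'x', 'z', 'z', 'y', 'x', 'y', 'z', 'z']
i=0, x='x': counts = {'x': 0}
i=1, x='z': counts = {'x': 0, 'z': 1}
i=2, x='x': counts = {'x': 2, 'z': 1}
i=3, x='z': counts = {'x': 2, 'z': 4}
i=4, x='z': counts = {'x': 2, 'z': 8}
i=5, x='y': counts = {'x': 2, 'z': 8, 'y': 5}
i=6, x='x': counts = {'x': 8, 'z': 8, 'y': 5}
i=7, x='y': counts = {'x': 8, 'z': 8, 'y': 12}
i=8, x='z': counts = {'x': 8, 'z': 16, 'y': 12}
i=9, x='z': counts = {'x': 8, 'z': 25, 'y': 12}

{'x': 8, 'z': 25, 'y': 12}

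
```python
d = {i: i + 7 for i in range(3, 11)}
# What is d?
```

{3: 10, 4: 11, 5: 12, 6: 13, 7: 14, 8: 15, 9: 16, 10: 17}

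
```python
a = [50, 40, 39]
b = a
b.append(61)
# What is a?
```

After line 1: a = [50, 40, 39]
After line 2 (b = a is an alias, same object): a = [50, 40, 39], b = [50, 40, 39]
After line 3 (b.append mutates the shared list): a = [50, 40, 39, 61], b = [50, 40, 39, 61]

[50, 40, 39, 61]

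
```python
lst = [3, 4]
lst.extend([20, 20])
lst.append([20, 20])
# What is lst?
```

After line 1: lst = [3, 4]
After line 2 (extend unpacks [20, 20]): lst = [3, 4, 20, 20]
After line 3 (append adds [20, 20] as single element): lst = [3, 4, 20, 20, [20, 20]]

[3, 4, 20, 20, [20, 20]]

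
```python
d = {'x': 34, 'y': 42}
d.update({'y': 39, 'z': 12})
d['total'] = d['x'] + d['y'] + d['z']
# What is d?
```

After line 1: d = {'x': 34, 'y': 42}
After line 2 (y overwritten, z added): d = {'x': 34, 'y': 39, 'z': 12}
After line 3 (total = 34 + 39 + 12 = 85): d = {'x': 34, 'y': 39, 'z': 12, 'total': 85}

{'x': 34, 'y': 39, 'z': 12, 'total': 85}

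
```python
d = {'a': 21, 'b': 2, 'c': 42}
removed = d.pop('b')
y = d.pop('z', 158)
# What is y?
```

After line 1: d = {'a': 21, 'b': 2, 'c': 42}
After line 2 (pop 'b' returns 2): d = {'a': 21, 'c': 42}, removed = 2
After line 3 (pop 'z' missing, returns default 158): d = {'a': 21, 'c': 42}, y = 158

158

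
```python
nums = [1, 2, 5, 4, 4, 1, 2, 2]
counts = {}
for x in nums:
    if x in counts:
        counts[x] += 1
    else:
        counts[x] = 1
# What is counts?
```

Initial: counts = {}, nums = [1, 2, 5, 4, 4, 1, 2, 2]
See 1: counts = {1: 1}
See 2: counts = {1: 1, 2: 1}
See 5: counts = {1: 1, 2: 1, 5: 1}
See 4: counts = {1: 1, 2: 1, 5: 1, 4: 1}
See 4: counts = {1: 1, 2: 1, 5: 1, 4: 2}
See 1: counts = {1: 2, 2: 1, 5: 1, 4: 2}
See 2: counts = {1: 2, 2: 2, 5: 1, 4: 2}
See 2: counts = {1: 2, 2: 3, 5: 1, 4: 2}

{1: 2, 2: 3, 5: 1, 4: 2}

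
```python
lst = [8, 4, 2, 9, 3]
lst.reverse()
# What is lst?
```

[3, 9, 2, 4, 8]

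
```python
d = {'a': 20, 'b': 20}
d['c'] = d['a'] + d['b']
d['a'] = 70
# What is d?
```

After line 1: d = {'a': 20, 'b': 20}
After line 2 (d['c'] = 20 + 20): d = {'a': 20, 'b': 20, 'c': 40}
After line 3: d = {'a': 70, 'b': 20, 'c': 40}

{'a': 70, 'b': 20, 'c': 40}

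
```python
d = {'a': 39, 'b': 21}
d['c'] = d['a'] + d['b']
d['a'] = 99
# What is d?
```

After line 1: d = {'a': 39, 'b': 21}
After line 2 (d['c'] = 39 + 21): d = {'a': 39, 'b': 21, 'c': 60}
After line 3: d = {'a': 99, 'b': 21, 'c': 60}

{'a': 99, 'b': 21, 'c': 60}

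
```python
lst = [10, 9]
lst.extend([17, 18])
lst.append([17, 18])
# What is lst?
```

After line 1: lst = [10, 9]
After line 2 (extend unpacks [17, 18]): lst = [10, 9, 17, 18]
After line 3 (append adds [17, 18] as single element): lst = [10, 9, 17, 18, [17, 18]]

[10, 9, 17, 18, [17, 18]]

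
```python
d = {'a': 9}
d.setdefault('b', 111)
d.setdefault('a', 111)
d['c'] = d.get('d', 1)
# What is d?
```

After line 1: d = {'a': 9}
After line 2 (setdefault adds 'b'=111): d = {'a': 9, 'b': 111}
After line 3 (setdefault 'a' no-op, already exists): d = {'a': 9, 'b': 111}
After line 4 (get('d', 1) returns default since 'd' not in d): d = {'a': 9, 'b': 111, 'c': 1}

{'a': 9, 'b': 111, 'c': 1}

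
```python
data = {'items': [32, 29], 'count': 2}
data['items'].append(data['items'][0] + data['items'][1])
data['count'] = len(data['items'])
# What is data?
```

After line 1: data = {'items': [32, 29], 'count': 2}
After line 2 (append 32 + 29 = 61): data = {'items': [32, 29, 61], 'count': 2}
After line 3 (count = len(items) = 3): data = {'items': [32, 29, 61], 'count': 3}

{'items': [32, 29, 61], 'count': 3}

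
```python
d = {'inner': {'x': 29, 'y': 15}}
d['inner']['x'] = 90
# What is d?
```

After line 1: d = {'inner': {'x': 29, 'y': 15}}
After line 2 (inner x overwritten): d = {'inner': {'x': 90, 'y': 15}}

{'inner': {'x': 90, 'y': 15}}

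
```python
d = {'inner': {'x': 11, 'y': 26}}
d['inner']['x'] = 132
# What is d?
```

After line 1: d = {'inner': {'x': 11, 'y': 26}}
After line 2 (inner x overwritten): d = {'inner': {'x': 132, 'y': 26}}

{'inner': {'x': 132, 'y': 26}}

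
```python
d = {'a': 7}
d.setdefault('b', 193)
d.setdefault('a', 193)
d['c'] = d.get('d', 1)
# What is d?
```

After line 1: d = {'a': 7}
After line 2 (setdefault adds 'b'=193): d = {'a': 7, 'b': 193}
After line 3 (setdefault 'a' no-op, already exists): d = {'a': 7, 'b': 193}
After line 4 (get('d', 1) returns default since 'd' not in d): d = {'a': 7, 'b': 193, 'c': 1}

{'a': 7, 'b': 193, 'c': 1}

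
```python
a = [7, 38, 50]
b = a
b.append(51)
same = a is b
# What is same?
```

After line 1: a = [7, 38, 50]
After line 2 (b = a is an alias, same object): a = [7, 38, 50], b = [7, 38, 50]
After line 3 (b.append mutates the shared list): a = [7, 38, 50, 51], b = [7, 38, 50, 51]
After line 4 (same = a is b; same object -> True): same = True

True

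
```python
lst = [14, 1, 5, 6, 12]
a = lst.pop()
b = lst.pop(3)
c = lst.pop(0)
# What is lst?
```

After line 1: lst = [14, 1, 5, 6, 12]
After line 2 (pop() -> a = 12): lst = [14, 1, 5, 6]
After line 3 (pop(3) -> b = 6): lst = [14, 1, 5]
After line 4 (pop(0) -> c = 14): lst = [1, 5]

[1, 5]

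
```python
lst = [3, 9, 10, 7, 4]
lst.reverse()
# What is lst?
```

[4, 7, 10, 9, 3]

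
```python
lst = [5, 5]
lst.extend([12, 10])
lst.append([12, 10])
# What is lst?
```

After line 1: lst = [5, 5]
After line 2 (extend unpacks [12, 10]): lst = [5, 5, 12, 10]
After line 3 (append adds [12, 10] as single element): lst = [5, 5, 12, 10, [12, 10]]

[5, 5, 12, 10, [12, 10]]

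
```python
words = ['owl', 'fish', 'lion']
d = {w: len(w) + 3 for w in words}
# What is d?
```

{'owl': 6, 'fish': 7, 'lion': 7}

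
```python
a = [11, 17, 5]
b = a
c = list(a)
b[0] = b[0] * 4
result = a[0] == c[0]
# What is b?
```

After line 1: a = [11, 17, 5]
After line 2 (b = a, alias): a = [11, 17, 5], b = [11, 17, 5]
After line 3 (c = list(a) is a copy, new object): c = [11, 17, 5]
After line 4 (b[0] = 11 * 4 = 44; mutates shared a/b): a = b = [44, 17, 5], c = [11, 17, 5]
After line 5 (a[0] = 44, c[0] = 11; result = False)

[44, 17, 5]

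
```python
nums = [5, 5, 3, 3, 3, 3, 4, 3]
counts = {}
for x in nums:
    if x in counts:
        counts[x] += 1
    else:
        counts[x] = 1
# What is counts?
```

Initial: counts = {}, nums = [5, 5, 3, 3, 3, 3, 4, 3]
See 5: counts = {5: 1}
See 5: counts = {5: 2}
See 3: counts = {5: 2, 3: 1}
See 3: counts = {5: 2, 3: 2}
See 3: counts = {5: 2, 3: 3}
See 3: counts = {5: 2, 3: 4}
See 4: counts = {5: 2, 3: 4, 4: 1}
See 3: counts = {5: 2, 3: 5, 4: 1}

{5: 2, 3: 5, 4: 1}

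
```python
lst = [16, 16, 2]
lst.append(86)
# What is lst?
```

[16, 16, 2, 86]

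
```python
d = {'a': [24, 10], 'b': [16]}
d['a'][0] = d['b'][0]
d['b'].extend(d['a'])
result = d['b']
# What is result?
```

After line 1: d = {'a': [24, 10], 'b': [16]}
After line 2 (a[0] = b[0] = 16): d = {'a': [16, 10], 'b': [16]}
After line 3 (b.extend(a) appends [16, 10]): d = {'a': [16, 10], 'b': [16, 16, 10]}
After line 4: result = d['b'] = [16, 16, 10]

[16, 16, 10]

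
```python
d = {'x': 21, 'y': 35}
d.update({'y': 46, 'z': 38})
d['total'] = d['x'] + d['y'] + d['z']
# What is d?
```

After line 1: d = {'x': 21, 'y': 35}
After line 2 (y overwritten, z added): d = {'x': 21, 'y': 46, 'z': 38}
After line 3 (total = 21 + 46 + 38 = 105): d = {'x': 21, 'y': 46, 'z': 38, 'total': 105}

{'x': 21, 'y': 46, 'z': 38, 'total': 105}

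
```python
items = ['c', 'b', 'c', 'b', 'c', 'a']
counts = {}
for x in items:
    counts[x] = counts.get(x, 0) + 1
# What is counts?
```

Initial: counts = {}, items = ['c', 'b', 'c', 'b', 'c', 'a']
See 'c': counts = {'c': 1}
See 'b': counts = {'c': 1, 'b': 1}
See 'c': counts = {'c': 2, 'b': 1}
See 'b': counts = {'c': 2, 'b': 2}
See 'c': counts = {'c': 3, 'b': 2}
See 'a': counts = {'c': 3, 'b': 2, 'a': 1}

{'c': 3, 'b': 2, 'a': 1}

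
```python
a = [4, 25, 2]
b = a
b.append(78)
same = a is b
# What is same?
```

After line 1: a = [4, 25, 2]
After line 2 (b = a is an alias, same object): a = [4, 25, 2], b = [4, 25, 2]
After line 3 (b.append mutates the shared list): a = [4, 25, 2, 78], b = [4, 25, 2, 78]
After line 4 (same = a is b; same object -> True): same = True

True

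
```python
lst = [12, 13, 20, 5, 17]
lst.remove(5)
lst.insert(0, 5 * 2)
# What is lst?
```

After line 1: lst = [12, 13, 20, 5, 17]
After line 2 (remove first 5): lst = [12, 13, 20, 17]
After line 3 (insert 10 at index 0): lst = [10, 12, 13, 20, 17]

[10, 12, 13, 20, 17]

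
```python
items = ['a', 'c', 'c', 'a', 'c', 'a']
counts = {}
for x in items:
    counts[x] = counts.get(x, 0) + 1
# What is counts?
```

Initial: counts = {}, items = ['a', 'c', 'c', 'a', 'c', 'a']
See 'a': counts = {'a': 1}
See 'c': counts = {'a': 1, 'c': 1}
See 'c': counts = {'a': 1, 'c': 2}
See 'a': counts = {'a': 2, 'c': 2}
See 'c': counts = {'a': 2, 'c': 3}
See 'a': counts = {'a': 3, 'c': 3}

{'a': 3, 'c': 3}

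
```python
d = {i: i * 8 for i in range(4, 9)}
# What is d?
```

{4: 32, 5: 40, 6: 48, 7: 56, 8: 64}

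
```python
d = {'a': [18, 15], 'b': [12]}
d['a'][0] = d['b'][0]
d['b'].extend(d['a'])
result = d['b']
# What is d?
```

After line 1: d = {'a': [18, 15], 'b': [12]}
After line 2 (a[0] = b[0] = 12): d = {'a': [12, 15], 'b': [12]}
After line 3 (b.extend(a) appends [12, 15]): d = {'a': [12, 15], 'b': [12, 12, 15]}
After line 4: result = d['b'] = [12, 12, 15]

{'a': [12, 15], 'b': [12, 12, 15]}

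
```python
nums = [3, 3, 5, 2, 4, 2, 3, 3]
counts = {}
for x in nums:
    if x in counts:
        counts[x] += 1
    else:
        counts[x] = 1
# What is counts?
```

Initial: counts = {}, nums = [3, 3, 5, 2, 4, 2, 3, 3]
See 3: counts = {3: 1}
See 3: counts = {3: 2}
See 5: counts = {3: 2, 5: 1}
See 2: counts = {3: 2, 5: 1, 2: 1}
See 4: counts = {3: 2, 5: 1, 2: 1, 4: 1}
See 2: counts = {3: 2, 5: 1, 2: 2, 4: 1}
See 3: counts = {3: 3, 5: 1, 2: 2, 4: 1}
See 3: counts = {3: 4, 5: 1, 2: 2, 4: 1}

{3: 4, 5: 1, 2: 2, 4: 1}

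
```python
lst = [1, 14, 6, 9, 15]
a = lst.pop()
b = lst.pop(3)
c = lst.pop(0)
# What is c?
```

After line 1: lst = [1, 14, 6, 9, 15]
After line 2 (pop() -> a = 15): lst = [1, 14, 6, 9]
After line 3 (pop(3) -> b = 9): lst = [1, 14, 6]
After line 4 (pop(0) -> c = 1): lst = [14, 6]

1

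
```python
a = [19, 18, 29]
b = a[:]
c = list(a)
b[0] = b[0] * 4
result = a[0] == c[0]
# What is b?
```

After line 1: a = [19, 18, 29]
After line 2 (b = a[:], copy): a = [19, 18, 29], b = [19, 18, 29]
After line 3 (c = list(a) is a copy, new object): c = [19, 18, 29]
After line 4 (b[0] = 19 * 4 = 76; only b mutates (copy)): a = [19, 18, 29], b = [76, 18, 29], c = [19, 18, 29]
After line 5 (a[0] = 19, c[0] = 19; result = True)

[76, 18, 29]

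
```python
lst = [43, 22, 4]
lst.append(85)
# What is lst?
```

[43, 22, 4, 85]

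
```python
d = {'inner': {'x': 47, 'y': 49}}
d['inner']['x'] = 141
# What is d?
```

After line 1: d = {'inner': {'x': 47, 'y': 49}}
After line 2 (inner x overwritten): d = {'inner': {'x': 141, 'y': 49}}

{'inner': {'x': 141, 'y': 49}}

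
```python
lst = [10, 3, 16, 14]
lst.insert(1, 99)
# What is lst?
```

[10, 99, 3, 16, 14]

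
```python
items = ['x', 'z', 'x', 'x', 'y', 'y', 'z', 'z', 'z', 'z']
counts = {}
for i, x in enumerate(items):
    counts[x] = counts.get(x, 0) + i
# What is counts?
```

Initial: counts = {}, items = ['x', 'z', 'x', 'x', 'y', 'y', 'z', 'z', 'z', 'z']
i=0, x='x': counts = {'x': 0}
i=1, x='z': counts = {'x': 0, 'z': 1}
i=2, x='x': counts = {'x': 2, 'z': 1}
i=3, x='x': counts = {'x': 5, 'z': 1}
i=4, x='y': counts = {'x': 5, 'z': 1, 'y': 4}
i=5, x='y': counts = {'x': 5, 'z': 1, 'y': 9}
i=6, x='z': counts = {'x': 5, 'z': 7, 'y': 9}
i=7, x='z': counts = {'x': 5, 'z': 14, 'y': 9}
i=8, x='z': counts = {'x': 5, 'z': 22, 'y': 9}
i=9, x='z': counts = {'x': 5, 'z': 31, 'y': 9}

{'x': 5, 'z': 31, 'y': 9}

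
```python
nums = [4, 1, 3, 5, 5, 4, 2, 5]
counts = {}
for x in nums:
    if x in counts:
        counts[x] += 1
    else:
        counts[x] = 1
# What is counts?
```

Initial: counts = {}, nums = [4, 1, 3, 5, 5, 4, 2, 5]
See 4: counts = {4: 1}
See 1: counts = {4: 1, 1: 1}
See 3: counts = {4: 1, 1: 1, 3: 1}
See 5: counts = {4: 1, 1: 1, 3: 1, 5: 1}
See 5: counts = {4: 1, 1: 1, 3: 1, 5: 2}
See 4: counts = {4: 2, 1: 1, 3: 1, 5: 2}
See 2: counts = {4: 2, 1: 1, 3: 1, 5: 2, 2: 1}
See 5: counts = {4: 2, 1: 1, 3: 1, 5: 3, 2: 1}

{4: 2, 1: 1, 3: 1, 5: 3, 2: 1}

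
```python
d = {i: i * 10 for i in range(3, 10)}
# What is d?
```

{3: 30, 4: 40, 5: 50, 6: 60, 7: 70, 8: 80, 9: 90}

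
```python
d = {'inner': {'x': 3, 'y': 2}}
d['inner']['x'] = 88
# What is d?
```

After line 1: d = {'inner': {'x': 3, 'y': 2}}
After line 2 (inner x overwritten): d = {'inner': {'x': 88, 'y': 2}}

{'inner': {'x': 88, 'y': 2}}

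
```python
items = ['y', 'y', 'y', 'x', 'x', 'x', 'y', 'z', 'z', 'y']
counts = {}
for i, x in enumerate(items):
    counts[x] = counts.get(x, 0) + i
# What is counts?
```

Initial: counts = {}, items = ['y', 'y', 'y', 'x', 'x', 'x', 'y', 'z', 'z', 'y']
i=0, x='y': counts = {'y': 0}
i=1, x='y': counts = {'y': 1}
i=2, x='y': counts = {'y': 3}
i=3, x='x': counts = {'y': 3, 'x': 3}
i=4, x='x': counts = {'y': 3, 'x': 7}
i=5, x='x': counts = {'y': 3, 'x': 12}
i=6, x='y': counts = {'y': 9, 'x': 12}
i=7, x='z': counts = {'y': 9, 'x': 12, 'z': 7}
i=8, x='z': counts = {'y': 9, 'x': 12, 'z': 15}
i=9, x='y': counts = {'y': 18, 'x': 12, 'z': 15}

{'y': 18, 'x': 12, 'z': 15}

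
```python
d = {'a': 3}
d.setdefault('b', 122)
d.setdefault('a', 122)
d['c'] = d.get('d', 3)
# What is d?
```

After line 1: d = {'a': 3}
After line 2 (setdefault adds 'b'=122): d = {'a': 3, 'b': 122}
After line 3 (setdefault 'a' no-op, already exists): d = {'a': 3, 'b': 122}
After line 4 (get('d', 3) returns default since 'd' not in d): d = {'a': 3, 'b': 122, 'c': 3}

{'a': 3, 'b': 122, 'c': 3}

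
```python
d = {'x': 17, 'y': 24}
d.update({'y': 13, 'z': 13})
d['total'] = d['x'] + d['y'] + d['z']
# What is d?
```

After line 1: d = {'x': 17, 'y': 24}
After line 2 (y overwritten, z added): d = {'x': 17, 'y': 13, 'z': 13}
After line 3 (total = 17 + 13 + 13 = 43): d = {'x': 17, 'y': 13, 'z': 13, 'total': 43}

{'x': 17, 'y': 13, 'z': 13, 'total': 43}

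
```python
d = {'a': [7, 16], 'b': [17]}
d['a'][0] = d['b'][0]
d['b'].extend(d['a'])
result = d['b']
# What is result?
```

After line 1: d = {'a': [7, 16], 'b': [17]}
After line 2 (a[0] = b[0] = 17): d = {'a': [17, 16], 'b': [17]}
After line 3 (b.extend(a) appends [17, 16]): d = {'a': [17, 16], 'b': [17, 17, 16]}
After line 4: result = d['b'] = [17, 17, 16]

[17, 17, 16]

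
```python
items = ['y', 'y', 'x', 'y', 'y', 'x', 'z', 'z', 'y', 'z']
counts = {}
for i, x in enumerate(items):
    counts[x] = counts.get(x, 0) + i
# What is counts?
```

Initial: counts = {}, items = ['y', 'y', 'x', 'y', 'y', 'x', 'z', 'z', 'y', 'z']
i=0, x='y': counts = {'y': 0}
i=1, x='y': counts = {'y': 1}
i=2, x='x': counts = {'y': 1, 'x': 2}
i=3, x='y': counts = {'y': 4, 'x': 2}
i=4, x='y': counts = {'y': 8, 'x': 2}
i=5, x='x': counts = {'y': 8, 'x': 7}
i=6, x='z': counts = {'y': 8, 'x': 7, 'z': 6}
i=7, x='z': counts = {'y': 8, 'x': 7, 'z': 13}
i=8, x='y': counts = {'y': 16, 'x': 7, 'z': 13}
i=9, x='z': counts = {'y': 16, 'x': 7, 'z': 22}

{'y': 16, 'x': 7, 'z': 22}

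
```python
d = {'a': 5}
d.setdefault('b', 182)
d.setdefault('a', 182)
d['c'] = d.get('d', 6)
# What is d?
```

After line 1: d = {'a': 5}
After line 2 (setdefault adds 'b'=182): d = {'a': 5, 'b': 182}
After line 3 (setdefault 'a' no-op, already exists): d = {'a': 5, 'b': 182}
After line 4 (get('d', 6) returns default since 'd' not in d): d = {'a': 5, 'b': 182, 'c': 6}

{'a': 5, 'b': 182, 'c': 6}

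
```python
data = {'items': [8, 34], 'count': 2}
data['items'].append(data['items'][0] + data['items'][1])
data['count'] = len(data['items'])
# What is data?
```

After line 1: data = {'items': [8, 34], 'count': 2}
After line 2 (append 8 + 34 = 42): data = {'items': [8, 34, 42], 'count': 2}
After line 3 (count = len(items) = 3): data = {'items': [8, 34, 42], 'count': 3}

{'items': [8, 34, 42], 'count': 3}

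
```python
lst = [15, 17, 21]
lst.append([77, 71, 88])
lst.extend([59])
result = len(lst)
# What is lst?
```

After line 1: lst = [15, 17, 21]
After line 2 (append adds [77, 71, 88] as single element): lst = [15, 17, 21, [77, 71, 88]]
After line 3 (extend unpacks [59], adds 59): lst = [15, 17, 21, [77, 71, 88], 59]
After line 4: result = len(lst) = 5

[15, 17, 21, [77, 71, 88], 59]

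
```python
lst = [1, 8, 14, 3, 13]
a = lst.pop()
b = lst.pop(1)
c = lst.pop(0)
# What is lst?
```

After line 1: lst = [1, 8, 14, 3, 13]
After line 2 (pop() -> a = 13): lst = [1, 8, 14, 3]
After line 3 (pop(1) -> b = 8): lst = [1, 14, 3]
After line 4 (pop(0) -> c = 1): lst = [14, 3]

[14, 3]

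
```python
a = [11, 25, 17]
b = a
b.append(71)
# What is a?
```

After line 1: a = [11, 25, 17]
After line 2 (b = a is an alias, same object): a = [11, 25, 17], b = [11, 25, 17]
After line 3 (b.append mutates the shared list): a = [11, 25, 17, 71], b = [11, 25, 17, 71]

[11, 25, 17, 71]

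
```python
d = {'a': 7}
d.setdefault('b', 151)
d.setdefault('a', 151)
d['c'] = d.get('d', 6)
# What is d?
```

After line 1: d = {'a': 7}
After line 2 (setdefault adds 'b'=151): d = {'a': 7, 'b': 151}
After line 3 (setdefault 'a' no-op, already exists): d = {'a': 7, 'b': 151}
After line 4 (get('d', 6) returns default since 'd' not in d): d = {'a': 7, 'b': 151, 'c': 6}

{'a': 7, 'b': 151, 'c': 6}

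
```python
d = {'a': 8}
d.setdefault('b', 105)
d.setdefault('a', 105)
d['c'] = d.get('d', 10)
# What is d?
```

After line 1: d = {'a': 8}
After line 2 (setdefault adds 'b'=105): d = {'a': 8, 'b': 105}
After line 3 (setdefault 'a' no-op, already exists): d = {'a': 8, 'b': 105}
After line 4 (get('d', 10) returns default since 'd' not in d): d = {'a': 8, 'b': 105, 'c': 10}

{'a': 8, 'b': 105, 'c': 10}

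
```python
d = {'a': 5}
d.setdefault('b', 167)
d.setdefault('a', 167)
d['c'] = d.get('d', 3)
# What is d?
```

After line 1: d = {'a': 5}
After line 2 (setdefault adds 'b'=167): d = {'a': 5, 'b': 167}
After line 3 (setdefault 'a' no-op, already exists): d = {'a': 5, 'b': 167}
After line 4 (get('d', 3) returns default since 'd' not in d): d = {'a': 5, 'b': 167, 'c': 3}

{'a': 5, 'b': 167, 'c': 3}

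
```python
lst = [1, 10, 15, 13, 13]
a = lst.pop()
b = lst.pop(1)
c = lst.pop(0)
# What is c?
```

After line 1: lst = [1, 10, 15, 13, 13]
After line 2 (pop() -> a = 13): lst = [1, 10, 15, 13]
After line 3 (pop(1) -> b = 10): lst = [1, 15, 13]
After line 4 (pop(0) -> c = 1): lst = [15, 13]

1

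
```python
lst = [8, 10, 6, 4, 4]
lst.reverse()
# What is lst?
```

[4, 4, 6, 10, 8]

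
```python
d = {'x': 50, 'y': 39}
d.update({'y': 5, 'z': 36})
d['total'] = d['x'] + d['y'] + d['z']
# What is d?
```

After line 1: d = {'x': 50, 'y': 39}
After line 2 (y overwritten, z added): d = {'x': 50, 'y': 5, 'z': 36}
After line 3 (total = 50 + 5 + 36 = 91): d = {'x': 50, 'y': 5, 'z': 36, 'total': 91}

{'x': 50, 'y': 5, 'z': 36, 'total': 91}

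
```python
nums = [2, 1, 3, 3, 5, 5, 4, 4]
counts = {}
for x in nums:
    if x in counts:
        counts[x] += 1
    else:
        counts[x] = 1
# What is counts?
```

Initial: counts = {}, nums = [2, 1, 3, 3, 5, 5, 4, 4]
See 2: counts = {2: 1}
See 1: counts = {2: 1, 1: 1}
See 3: counts = {2: 1, 1: 1, 3: 1}
See 3: counts = {2: 1, 1: 1, 3: 2}
See 5: counts = {2: 1, 1: 1, 3: 2, 5: 1}
See 5: counts = {2: 1, 1: 1, 3: 2, 5: 2}
See 4: counts = {2: 1, 1: 1, 3: 2, 5: 2, 4: 1}
See 4: counts = {2: 1, 1: 1, 3: 2, 5: 2, 4: 2}

{2: 1, 1: 1, 3: 2, 5: 2, 4: 2}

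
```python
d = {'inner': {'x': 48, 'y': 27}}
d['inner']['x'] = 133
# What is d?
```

After line 1: d = {'inner': {'x': 48, 'y': 27}}
After line 2 (inner x overwritten): d = {'inner': {'x': 133, 'y': 27}}

{'inner': {'x': 133, 'y': 27}}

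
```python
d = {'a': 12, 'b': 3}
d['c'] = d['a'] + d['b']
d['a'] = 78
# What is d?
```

After line 1: d = {'a': 12, 'b': 3}
After line 2 (d['c'] = 12 + 3): d = {'a': 12, 'b': 3, 'c': 15}
After line 3: d = {'a': 78, 'b': 3, 'c': 15}

{'a': 78, 'b': 3, 'c': 15}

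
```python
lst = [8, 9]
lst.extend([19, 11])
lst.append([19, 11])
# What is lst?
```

After line 1: lst = [8, 9]
After line 2 (extend unpacks [19, 11]): lst = [8, 9, 19, 11]
After line 3 (append adds [19, 11] as single element): lst = [8, 9, 19, 11, [19, 11]]

[8, 9, 19, 11, [19, 11]]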